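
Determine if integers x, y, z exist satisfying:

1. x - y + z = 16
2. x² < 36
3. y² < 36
Yes

Take x = 0, y = 0, z = 16. Substituting into each constraint:
  (1) 0 + 0 + 16 = 16 ✓
  (2) x² = (0)² = 0, and 0 < 36 ✓
  (3) y² = (0)² = 0, and 0 < 36 ✓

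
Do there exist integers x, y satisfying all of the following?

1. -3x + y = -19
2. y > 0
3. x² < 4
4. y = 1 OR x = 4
No

A contradictory subset is {-3x + y = -19, y > 0, y = 1 OR x = 4}. No integer assignment can satisfy these jointly:

  - -3x + y = -19: is a linear equation tying the variables together
  - y > 0: bounds one variable relative to a constant
  - y = 1 OR x = 4: forces a choice: either y = 1 or x = 4

Split on the disjunction (y = 1 OR x = 4):
  • If y = 1: with y = 1, every remaining term of the linear equation is divisible by 3, so the left side is ≡ 0 (mod 3); but the right side -20 ≡ 1 (mod 3). No integers can satisfy it.
  • If x = 4: the equation forces y = -7, which contradicts the bound y ≥ 1.
Both branches are infeasible, so the system has no integer solution.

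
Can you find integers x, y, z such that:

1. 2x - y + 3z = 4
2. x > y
Yes

Take x = 0, y = -1, z = 1. Substituting into each constraint:
  (1) 2(0) + 1 + 3(1) = 4 ✓
  (2) 0 > -1 ✓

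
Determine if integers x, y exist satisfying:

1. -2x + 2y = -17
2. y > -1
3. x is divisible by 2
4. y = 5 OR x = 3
No

Even the single constraint (-2x + 2y = -17) is infeasible over the integers.

  - -2x + 2y = -17: every term on the left is divisible by 2, so the LHS ≡ 0 (mod 2), but the RHS -17 is not — no integer solution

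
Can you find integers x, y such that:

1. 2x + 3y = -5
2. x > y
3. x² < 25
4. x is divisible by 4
No

The full constraint system is jointly infeasible over the integers. Each constraint and what it forces:

  - 2x + 3y = -5: is a linear equation tying the variables together
  - x > y: bounds one variable relative to another variable
  - x² < 25: restricts x to |x| ≤ 4
  - x is divisible by 4: restricts x to multiples of 4

The bounds confine x to {-4, 0, 4} with 4 | x. For each value, substitute into the equation:
  • x = -4: the equation forces y = 1, but x > y fails since -4 ≤ 1.
  • x = 0: the equation gives 3y = -5, so y would not be an integer.
  • x = 4: the equation gives 3y = -13, so y would not be an integer.
Every case fails, so no integer solution exists.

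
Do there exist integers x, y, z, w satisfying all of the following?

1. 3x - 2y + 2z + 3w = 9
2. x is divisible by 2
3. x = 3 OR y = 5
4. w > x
Yes

Take x = 4, y = 5, z = -4, w = 5. Substituting into each constraint:
  (1) 3(4) - 2(5) + 2(-4) + 3(5) = 9 ✓
  (2) 4 = 2 × 2, remainder 0 ✓
  (3) y = 5, target 5 ✓ (second branch holds)
  (4) 5 > 4 ✓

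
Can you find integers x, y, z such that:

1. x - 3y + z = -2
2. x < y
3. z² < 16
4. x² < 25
Yes

Take x = -1, y = 0, z = -1. Substituting into each constraint:
  (1) (-1) - 3(0) + (-1) = -2 ✓
  (2) -1 < 0 ✓
  (3) z² = (-1)² = 1, and 1 < 16 ✓
  (4) x² = (-1)² = 1, and 1 < 25 ✓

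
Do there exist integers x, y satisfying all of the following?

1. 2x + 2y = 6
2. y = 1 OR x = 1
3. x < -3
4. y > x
No

A contradictory subset is {2x + 2y = 6, y = 1 OR x = 1, x < -3}. No integer assignment can satisfy these jointly:

  - 2x + 2y = 6: is a linear equation tying the variables together
  - y = 1 OR x = 1: forces a choice: either y = 1 or x = 1
  - x < -3: bounds one variable relative to a constant

Split on the disjunction (y = 1 OR x = 1):
  • If y = 1: the equation forces x = 2, which contradicts the bound x ≤ -4.
  • If x = 1: this contradicts the bound x ≤ -4.
Both branches are infeasible, so the system has no integer solution.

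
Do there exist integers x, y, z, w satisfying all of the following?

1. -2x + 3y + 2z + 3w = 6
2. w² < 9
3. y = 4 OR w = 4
Yes

Take x = 0, y = 4, z = -6, w = 2. Substituting into each constraint:
  (1) -2(0) + 3(4) + 2(-6) + 3(2) = 6 ✓
  (2) w² = (2)² = 4, and 4 < 9 ✓
  (3) y = 4, target 4 ✓ (first branch holds)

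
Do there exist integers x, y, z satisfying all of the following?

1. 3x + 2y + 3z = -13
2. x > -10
Yes

Take x = 0, y = 1, z = -5. Substituting into each constraint:
  (1) 3(0) + 2(1) + 3(-5) = -13 ✓
  (2) 0 > -10 ✓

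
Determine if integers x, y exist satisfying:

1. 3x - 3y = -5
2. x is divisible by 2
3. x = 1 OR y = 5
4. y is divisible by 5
No

Even the single constraint (3x - 3y = -5) is infeasible over the integers.

  - 3x - 3y = -5: every term on the left is divisible by 3, so the LHS ≡ 0 (mod 3), but the RHS -5 is not — no integer solution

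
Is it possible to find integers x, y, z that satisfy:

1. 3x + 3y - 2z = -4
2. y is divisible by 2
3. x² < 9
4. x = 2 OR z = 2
Yes

Take x = 0, y = 0, z = 2. Substituting into each constraint:
  (1) 3(0) + 3(0) - 2(2) = -4 ✓
  (2) 0 = 2 × 0, remainder 0 ✓
  (3) x² = (0)² = 0, and 0 < 9 ✓
  (4) z = 2, target 2 ✓ (second branch holds)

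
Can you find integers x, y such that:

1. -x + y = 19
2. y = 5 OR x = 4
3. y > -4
Yes

Take x = 4, y = 23. Substituting into each constraint:
  (1) (-4) + 23 = 19 ✓
  (2) x = 4, target 4 ✓ (second branch holds)
  (3) 23 > -4 ✓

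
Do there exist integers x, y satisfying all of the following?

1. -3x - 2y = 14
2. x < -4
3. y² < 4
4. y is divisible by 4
No

The full constraint system is jointly infeasible over the integers. Each constraint and what it forces:

  - -3x - 2y = 14: is a linear equation tying the variables together
  - x < -4: bounds one variable relative to a constant
  - y² < 4: restricts y to |y| ≤ 1
  - y is divisible by 4: restricts y to multiples of 4

The bounds confine y to {0} with 4 | y. For each value, substitute into the equation:
  • y = 0: the equation gives -3x = 14, so x would not be an integer.
Every case fails, so no integer solution exists.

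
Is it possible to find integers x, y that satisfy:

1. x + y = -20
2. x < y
Yes

Take x = -11, y = -9. Substituting into each constraint:
  (1) (-11) + (-9) = -20 ✓
  (2) -11 < -9 ✓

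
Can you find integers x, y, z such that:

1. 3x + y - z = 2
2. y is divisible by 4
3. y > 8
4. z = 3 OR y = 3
Yes

Take x = -5, y = 20, z = 3. Substituting into each constraint:
  (1) 3(-5) + 20 + (-3) = 2 ✓
  (2) 20 = 4 × 5, remainder 0 ✓
  (3) 20 > 8 ✓
  (4) z = 3, target 3 ✓ (first branch holds)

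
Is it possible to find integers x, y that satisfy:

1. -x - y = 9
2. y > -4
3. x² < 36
No

The full constraint system is jointly infeasible over the integers. Each constraint and what it forces:

  - -x - y = 9: is a linear equation tying the variables together
  - y > -4: bounds one variable relative to a constant
  - x² < 36: restricts x to |x| ≤ 5

Range argument: with x ∈ [-5, 5], y ∈ [-3, ∞], the left side of the equation is at most 8, but the right side is 9 > 8. No integer solution exists.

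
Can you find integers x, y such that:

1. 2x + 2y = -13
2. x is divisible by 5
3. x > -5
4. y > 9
No

Even the single constraint (2x + 2y = -13) is infeasible over the integers.

  - 2x + 2y = -13: every term on the left is divisible by 2, so the LHS ≡ 0 (mod 2), but the RHS -13 is not — no integer solution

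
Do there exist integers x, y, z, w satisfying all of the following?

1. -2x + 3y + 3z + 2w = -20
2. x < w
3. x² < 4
Yes

Take x = 0, y = 0, z = -8, w = 2. Substituting into each constraint:
  (1) -2(0) + 3(0) + 3(-8) + 2(2) = -20 ✓
  (2) 0 < 2 ✓
  (3) x² = (0)² = 0, and 0 < 4 ✓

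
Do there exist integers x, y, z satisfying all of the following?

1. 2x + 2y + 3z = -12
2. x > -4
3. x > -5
Yes

Take x = -3, y = 0, z = -2. Substituting into each constraint:
  (1) 2(-3) + 2(0) + 3(-2) = -12 ✓
  (2) -3 > -4 ✓
  (3) -3 > -5 ✓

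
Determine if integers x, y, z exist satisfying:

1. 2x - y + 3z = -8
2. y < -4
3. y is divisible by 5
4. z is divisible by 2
Yes

Take x = 2, y = -30, z = -14. Substituting into each constraint:
  (1) 2(2) + 30 + 3(-14) = -8 ✓
  (2) -30 < -4 ✓
  (3) -30 = 5 × -6, remainder 0 ✓
  (4) -14 = 2 × -7, remainder 0 ✓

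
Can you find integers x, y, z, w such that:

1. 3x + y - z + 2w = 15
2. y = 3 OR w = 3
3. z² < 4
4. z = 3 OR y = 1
Yes

Take x = 3, y = 1, z = 1, w = 3. Substituting into each constraint:
  (1) 3(3) + 1 + (-1) + 2(3) = 15 ✓
  (2) w = 3, target 3 ✓ (second branch holds)
  (3) z² = (1)² = 1, and 1 < 4 ✓
  (4) y = 1, target 1 ✓ (second branch holds)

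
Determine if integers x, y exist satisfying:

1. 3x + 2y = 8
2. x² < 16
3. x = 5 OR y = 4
Yes

Take x = 0, y = 4. Substituting into each constraint:
  (1) 3(0) + 2(4) = 8 ✓
  (2) x² = (0)² = 0, and 0 < 16 ✓
  (3) y = 4, target 4 ✓ (second branch holds)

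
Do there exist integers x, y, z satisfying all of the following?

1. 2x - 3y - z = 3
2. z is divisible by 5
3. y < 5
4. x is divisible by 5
Yes

Take x = 0, y = -1, z = 0. Substituting into each constraint:
  (1) 2(0) - 3(-1) + 0 = 3 ✓
  (2) 0 = 5 × 0, remainder 0 ✓
  (3) -1 < 5 ✓
  (4) 0 = 5 × 0, remainder 0 ✓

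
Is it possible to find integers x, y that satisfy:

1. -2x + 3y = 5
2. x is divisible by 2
Yes

Take x = 2, y = 3. Substituting into each constraint:
  (1) -2(2) + 3(3) = 5 ✓
  (2) 2 = 2 × 1, remainder 0 ✓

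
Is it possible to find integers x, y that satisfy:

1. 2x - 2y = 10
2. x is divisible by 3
Yes

Take x = 0, y = -5. Substituting into each constraint:
  (1) 2(0) - 2(-5) = 10 ✓
  (2) 0 = 3 × 0, remainder 0 ✓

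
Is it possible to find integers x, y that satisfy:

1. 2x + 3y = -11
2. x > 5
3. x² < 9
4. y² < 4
No

A contradictory subset is {x > 5, x² < 9}. No integer assignment can satisfy these jointly:

  - x > 5: bounds one variable relative to a constant
  - x² < 9: restricts x to |x| ≤ 2

Direct contradiction: the bounds on x require x ≥ 6 and x ≤ 2 simultaneously, which is empty.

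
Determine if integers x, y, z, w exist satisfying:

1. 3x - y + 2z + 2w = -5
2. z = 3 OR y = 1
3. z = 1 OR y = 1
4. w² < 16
Yes

Take x = -2, y = 1, z = 2, w = -1. Substituting into each constraint:
  (1) 3(-2) + (-1) + 2(2) + 2(-1) = -5 ✓
  (2) y = 1, target 1 ✓ (second branch holds)
  (3) y = 1, target 1 ✓ (second branch holds)
  (4) w² = (-1)² = 1, and 1 < 16 ✓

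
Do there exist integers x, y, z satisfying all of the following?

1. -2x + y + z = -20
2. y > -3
Yes

Take x = 0, y = -2, z = -18. Substituting into each constraint:
  (1) -2(0) + (-2) + (-18) = -20 ✓
  (2) -2 > -3 ✓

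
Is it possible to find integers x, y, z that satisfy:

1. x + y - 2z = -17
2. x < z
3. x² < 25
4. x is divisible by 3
Yes

Take x = 0, y = -15, z = 1. Substituting into each constraint:
  (1) 0 + (-15) - 2(1) = -17 ✓
  (2) 0 < 1 ✓
  (3) x² = (0)² = 0, and 0 < 25 ✓
  (4) 0 = 3 × 0, remainder 0 ✓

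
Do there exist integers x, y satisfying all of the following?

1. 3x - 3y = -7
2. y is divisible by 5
No

Even the single constraint (3x - 3y = -7) is infeasible over the integers.

  - 3x - 3y = -7: every term on the left is divisible by 3, so the LHS ≡ 0 (mod 3), but the RHS -7 is not — no integer solution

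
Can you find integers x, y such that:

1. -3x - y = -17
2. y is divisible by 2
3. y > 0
Yes

Take x = 5, y = 2. Substituting into each constraint:
  (1) -3(5) + (-2) = -17 ✓
  (2) 2 = 2 × 1, remainder 0 ✓
  (3) 2 > 0 ✓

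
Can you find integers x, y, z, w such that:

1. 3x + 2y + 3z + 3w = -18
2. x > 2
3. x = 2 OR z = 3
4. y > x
Yes

Take x = 5, y = 6, z = 3, w = -18. Substituting into each constraint:
  (1) 3(5) + 2(6) + 3(3) + 3(-18) = -18 ✓
  (2) 5 > 2 ✓
  (3) z = 3, target 3 ✓ (second branch holds)
  (4) 6 > 5 ✓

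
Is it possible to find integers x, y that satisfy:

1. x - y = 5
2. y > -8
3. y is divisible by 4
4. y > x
No

A contradictory subset is {x - y = 5, y > x}. No integer assignment can satisfy these jointly:

  - x - y = 5: is a linear equation tying the variables together
  - y > x: bounds one variable relative to another variable

From the equation, x − y = 5, i.e. y − x = -5; but y > x requires y − x ≥ 1. Contradiction.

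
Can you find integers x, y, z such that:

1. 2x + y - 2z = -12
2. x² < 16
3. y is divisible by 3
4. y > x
Yes

Take x = -1, y = 0, z = 5. Substituting into each constraint:
  (1) 2(-1) + 0 - 2(5) = -12 ✓
  (2) x² = (-1)² = 1, and 1 < 16 ✓
  (3) 0 = 3 × 0, remainder 0 ✓
  (4) 0 > -1 ✓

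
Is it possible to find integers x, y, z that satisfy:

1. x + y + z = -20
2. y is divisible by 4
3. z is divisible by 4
Yes

Take x = -20, y = 0, z = 0. Substituting into each constraint:
  (1) (-20) + 0 + 0 = -20 ✓
  (2) 0 = 4 × 0, remainder 0 ✓
  (3) 0 = 4 × 0, remainder 0 ✓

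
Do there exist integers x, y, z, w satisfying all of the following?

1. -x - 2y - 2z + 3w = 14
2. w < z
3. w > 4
Yes

Take x = -11, y = 0, z = 6, w = 5. Substituting into each constraint:
  (1) 11 - 2(0) - 2(6) + 3(5) = 14 ✓
  (2) 5 < 6 ✓
  (3) 5 > 4 ✓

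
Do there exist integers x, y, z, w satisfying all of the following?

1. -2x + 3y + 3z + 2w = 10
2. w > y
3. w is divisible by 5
Yes

Take x = 1, y = -1, z = 5, w = 0. Substituting into each constraint:
  (1) -2(1) + 3(-1) + 3(5) + 2(0) = 10 ✓
  (2) 0 > -1 ✓
  (3) 0 = 5 × 0, remainder 0 ✓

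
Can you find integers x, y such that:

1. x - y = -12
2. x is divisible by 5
Yes

Take x = 0, y = 12. Substituting into each constraint:
  (1) 0 + (-12) = -12 ✓
  (2) 0 = 5 × 0, remainder 0 ✓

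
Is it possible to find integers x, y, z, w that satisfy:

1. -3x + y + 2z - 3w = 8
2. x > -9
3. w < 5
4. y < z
Yes

Take x = 0, y = 0, z = 1, w = -2. Substituting into each constraint:
  (1) -3(0) + 0 + 2(1) - 3(-2) = 8 ✓
  (2) 0 > -9 ✓
  (3) -2 < 5 ✓
  (4) 0 < 1 ✓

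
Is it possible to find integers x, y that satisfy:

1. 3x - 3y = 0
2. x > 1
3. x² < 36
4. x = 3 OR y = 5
Yes

Take x = 5, y = 5. Substituting into each constraint:
  (1) 3(5) - 3(5) = 0 ✓
  (2) 5 > 1 ✓
  (3) x² = (5)² = 25, and 25 < 36 ✓
  (4) y = 5, target 5 ✓ (second branch holds)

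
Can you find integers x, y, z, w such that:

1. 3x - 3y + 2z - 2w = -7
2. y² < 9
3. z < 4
Yes

Take x = 1, y = 0, z = -5, w = 0. Substituting into each constraint:
  (1) 3(1) - 3(0) + 2(-5) - 2(0) = -7 ✓
  (2) y² = (0)² = 0, and 0 < 9 ✓
  (3) -5 < 4 ✓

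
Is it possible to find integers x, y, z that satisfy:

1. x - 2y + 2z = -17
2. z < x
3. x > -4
Yes

Take x = 1, y = 9, z = 0. Substituting into each constraint:
  (1) 1 - 2(9) + 2(0) = -17 ✓
  (2) 0 < 1 ✓
  (3) 1 > -4 ✓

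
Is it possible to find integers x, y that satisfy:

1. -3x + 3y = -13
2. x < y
No

Even the single constraint (-3x + 3y = -13) is infeasible over the integers.

  - -3x + 3y = -13: every term on the left is divisible by 3, so the LHS ≡ 0 (mod 3), but the RHS -13 is not — no integer solution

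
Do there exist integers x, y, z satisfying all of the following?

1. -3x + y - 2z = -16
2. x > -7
Yes

Take x = 0, y = -16, z = 0. Substituting into each constraint:
  (1) -3(0) + (-16) - 2(0) = -16 ✓
  (2) 0 > -7 ✓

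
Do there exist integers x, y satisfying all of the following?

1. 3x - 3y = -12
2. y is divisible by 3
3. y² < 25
Yes

Take x = -4, y = 0. Substituting into each constraint:
  (1) 3(-4) - 3(0) = -12 ✓
  (2) 0 = 3 × 0, remainder 0 ✓
  (3) y² = (0)² = 0, and 0 < 25 ✓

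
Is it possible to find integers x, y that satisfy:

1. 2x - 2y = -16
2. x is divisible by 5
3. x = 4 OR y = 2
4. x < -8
No

A contradictory subset is {2x - 2y = -16, x = 4 OR y = 2, x < -8}. No integer assignment can satisfy these jointly:

  - 2x - 2y = -16: is a linear equation tying the variables together
  - x = 4 OR y = 2: forces a choice: either x = 4 or y = 2
  - x < -8: bounds one variable relative to a constant

Split on the disjunction (x = 4 OR y = 2):
  • If x = 4: this contradicts the bound x ≤ -9.
  • If y = 2: the equation forces x = -6, which contradicts the bound x ≤ -9.
Both branches are infeasible, so the system has no integer solution.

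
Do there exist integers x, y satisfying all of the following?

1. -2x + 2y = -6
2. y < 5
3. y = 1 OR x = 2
Yes

Take x = 4, y = 1. Substituting into each constraint:
  (1) -2(4) + 2(1) = -6 ✓
  (2) 1 < 5 ✓
  (3) y = 1, target 1 ✓ (first branch holds)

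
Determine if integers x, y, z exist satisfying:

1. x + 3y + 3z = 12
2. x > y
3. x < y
No

A contradictory subset is {x > y, x < y}. No integer assignment can satisfy these jointly:

  - x > y: bounds one variable relative to another variable
  - x < y: bounds one variable relative to another variable

Direct contradiction: x > y and y > x cannot both hold.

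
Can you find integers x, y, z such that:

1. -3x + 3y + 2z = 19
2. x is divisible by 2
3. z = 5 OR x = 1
Yes

Take x = 0, y = 3, z = 5. Substituting into each constraint:
  (1) -3(0) + 3(3) + 2(5) = 19 ✓
  (2) 0 = 2 × 0, remainder 0 ✓
  (3) z = 5, target 5 ✓ (first branch holds)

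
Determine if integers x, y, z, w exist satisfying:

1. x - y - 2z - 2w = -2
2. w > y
Yes

Take x = 0, y = 0, z = 0, w = 1. Substituting into each constraint:
  (1) 0 + 0 - 2(0) - 2(1) = -2 ✓
  (2) 1 > 0 ✓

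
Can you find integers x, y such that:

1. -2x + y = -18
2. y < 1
Yes

Take x = 0, y = -18. Substituting into each constraint:
  (1) -2(0) + (-18) = -18 ✓
  (2) -18 < 1 ✓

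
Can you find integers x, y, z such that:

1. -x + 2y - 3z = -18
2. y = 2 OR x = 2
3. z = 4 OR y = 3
Yes

Take x = 10, y = 2, z = 4. Substituting into each constraint:
  (1) (-10) + 2(2) - 3(4) = -18 ✓
  (2) y = 2, target 2 ✓ (first branch holds)
  (3) z = 4, target 4 ✓ (first branch holds)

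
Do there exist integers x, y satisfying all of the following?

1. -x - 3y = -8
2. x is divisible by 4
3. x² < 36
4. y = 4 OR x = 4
Yes

Take x = -4, y = 4. Substituting into each constraint:
  (1) 4 - 3(4) = -8 ✓
  (2) -4 = 4 × -1, remainder 0 ✓
  (3) x² = (-4)² = 16, and 16 < 36 ✓
  (4) y = 4, target 4 ✓ (first branch holds)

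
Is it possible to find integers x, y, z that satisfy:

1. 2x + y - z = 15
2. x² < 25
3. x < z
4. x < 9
Yes

Take x = 0, y = 16, z = 1. Substituting into each constraint:
  (1) 2(0) + 16 + (-1) = 15 ✓
  (2) x² = (0)² = 0, and 0 < 25 ✓
  (3) 0 < 1 ✓
  (4) 0 < 9 ✓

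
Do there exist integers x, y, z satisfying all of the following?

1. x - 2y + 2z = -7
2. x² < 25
Yes

Take x = 1, y = 0, z = -4. Substituting into each constraint:
  (1) 1 - 2(0) + 2(-4) = -7 ✓
  (2) x² = (1)² = 1, and 1 < 25 ✓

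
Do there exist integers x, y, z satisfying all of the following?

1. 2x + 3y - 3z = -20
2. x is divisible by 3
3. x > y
No

A contradictory subset is {2x + 3y - 3z = -20, x is divisible by 3}. No integer assignment can satisfy these jointly:

  - 2x + 3y - 3z = -20: is a linear equation tying the variables together
  - x is divisible by 3: restricts x to multiples of 3

Modular obstruction: writing x = 3x', every remaining term of the linear equation is divisible by 3, so the left side is ≡ 0 (mod 3); but the right side -20 ≡ 1 (mod 3). No integers can satisfy it.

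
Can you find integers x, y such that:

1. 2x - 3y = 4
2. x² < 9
Yes

Take x = 2, y = 0. Substituting into each constraint:
  (1) 2(2) - 3(0) = 4 ✓
  (2) x² = (2)² = 4, and 4 < 9 ✓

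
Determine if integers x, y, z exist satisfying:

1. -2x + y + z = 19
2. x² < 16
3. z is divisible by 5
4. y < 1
Yes

Take x = 1, y = -4, z = 25. Substituting into each constraint:
  (1) -2(1) + (-4) + 25 = 19 ✓
  (2) x² = (1)² = 1, and 1 < 16 ✓
  (3) 25 = 5 × 5, remainder 0 ✓
  (4) -4 < 1 ✓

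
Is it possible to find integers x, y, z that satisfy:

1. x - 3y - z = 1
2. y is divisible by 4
Yes

Take x = 1, y = 0, z = 0. Substituting into each constraint:
  (1) 1 - 3(0) + 0 = 1 ✓
  (2) 0 = 4 × 0, remainder 0 ✓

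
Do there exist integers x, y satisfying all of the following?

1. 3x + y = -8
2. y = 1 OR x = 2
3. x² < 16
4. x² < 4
No

A contradictory subset is {3x + y = -8, y = 1 OR x = 2, x² < 4}. No integer assignment can satisfy these jointly:

  - 3x + y = -8: is a linear equation tying the variables together
  - y = 1 OR x = 2: forces a choice: either y = 1 or x = 2
  - x² < 4: restricts x to |x| ≤ 1

Split on the disjunction (y = 1 OR x = 2):
  • If y = 1: the equation forces x = -3, but x² < 4 requires |x| ≤ 1.
  • If x = 2: this contradicts x² < 4, which requires |x| ≤ 1.
Both branches are infeasible, so the system has no integer solution.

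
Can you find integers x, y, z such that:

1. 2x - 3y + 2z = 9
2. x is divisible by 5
Yes

Take x = 0, y = 1, z = 6. Substituting into each constraint:
  (1) 2(0) - 3(1) + 2(6) = 9 ✓
  (2) 0 = 5 × 0, remainder 0 ✓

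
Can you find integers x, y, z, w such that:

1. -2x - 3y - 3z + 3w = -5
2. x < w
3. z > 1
Yes

Take x = 1, y = 1, z = 2, w = 2. Substituting into each constraint:
  (1) -2(1) - 3(1) - 3(2) + 3(2) = -5 ✓
  (2) 1 < 2 ✓
  (3) 2 > 1 ✓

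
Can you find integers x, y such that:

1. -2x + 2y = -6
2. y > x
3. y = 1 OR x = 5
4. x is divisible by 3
No

A contradictory subset is {-2x + 2y = -6, y > x}. No integer assignment can satisfy these jointly:

  - -2x + 2y = -6: is a linear equation tying the variables together
  - y > x: bounds one variable relative to another variable

From the equation, x − y = 3, i.e. y − x = -3; but y > x requires y − x ≥ 1. Contradiction.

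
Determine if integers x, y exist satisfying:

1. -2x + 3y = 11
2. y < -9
Yes

Take x = -22, y = -11. Substituting into each constraint:
  (1) -2(-22) + 3(-11) = 11 ✓
  (2) -11 < -9 ✓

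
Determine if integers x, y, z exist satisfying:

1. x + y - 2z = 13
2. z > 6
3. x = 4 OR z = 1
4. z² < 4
No

A contradictory subset is {z > 6, z² < 4}. No integer assignment can satisfy these jointly:

  - z > 6: bounds one variable relative to a constant
  - z² < 4: restricts z to |z| ≤ 1

Direct contradiction: the bounds on z require z ≥ 7 and z ≤ 1 simultaneously, which is empty.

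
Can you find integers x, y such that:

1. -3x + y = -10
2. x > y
Yes

Take x = 0, y = -10. Substituting into each constraint:
  (1) -3(0) + (-10) = -10 ✓
  (2) 0 > -10 ✓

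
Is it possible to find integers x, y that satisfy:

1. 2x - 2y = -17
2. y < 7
No

Even the single constraint (2x - 2y = -17) is infeasible over the integers.

  - 2x - 2y = -17: every term on the left is divisible by 2, so the LHS ≡ 0 (mod 2), but the RHS -17 is not — no integer solution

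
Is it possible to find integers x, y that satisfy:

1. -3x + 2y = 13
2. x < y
Yes

Take x = -11, y = -10. Substituting into each constraint:
  (1) -3(-11) + 2(-10) = 13 ✓
  (2) -11 < -10 ✓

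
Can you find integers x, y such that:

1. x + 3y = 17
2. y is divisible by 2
Yes

Take x = 17, y = 0. Substituting into each constraint:
  (1) 17 + 3(0) = 17 ✓
  (2) 0 = 2 × 0, remainder 0 ✓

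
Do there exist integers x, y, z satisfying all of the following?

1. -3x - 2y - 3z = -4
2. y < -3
Yes

Take x = 0, y = -4, z = 4. Substituting into each constraint:
  (1) -3(0) - 2(-4) - 3(4) = -4 ✓
  (2) -4 < -3 ✓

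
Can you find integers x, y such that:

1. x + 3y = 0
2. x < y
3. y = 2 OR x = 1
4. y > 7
No

A contradictory subset is {x + 3y = 0, y = 2 OR x = 1, y > 7}. No integer assignment can satisfy these jointly:

  - x + 3y = 0: is a linear equation tying the variables together
  - y = 2 OR x = 1: forces a choice: either y = 2 or x = 1
  - y > 7: bounds one variable relative to a constant

Split on the disjunction (y = 2 OR x = 1):
  • If y = 2: this contradicts the bound y ≥ 8.
  • If x = 1: with x = 1, every remaining term of the linear equation is divisible by 3, so the left side is ≡ 0 (mod 3); but the right side -1 ≡ 2 (mod 3). No integers can satisfy it.
Both branches are infeasible, so the system has no integer solution.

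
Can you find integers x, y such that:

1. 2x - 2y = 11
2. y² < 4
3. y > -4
No

Even the single constraint (2x - 2y = 11) is infeasible over the integers.

  - 2x - 2y = 11: every term on the left is divisible by 2, so the LHS ≡ 0 (mod 2), but the RHS 11 is not — no integer solution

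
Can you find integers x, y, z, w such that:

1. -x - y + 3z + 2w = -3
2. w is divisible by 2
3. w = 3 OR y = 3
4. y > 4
No

A contradictory subset is {w is divisible by 2, w = 3 OR y = 3, y > 4}. No integer assignment can satisfy these jointly:

  - w is divisible by 2: restricts w to multiples of 2
  - w = 3 OR y = 3: forces a choice: either w = 3 or y = 3
  - y > 4: bounds one variable relative to a constant

Split on the disjunction (w = 3 OR y = 3):
  • If w = 3: this contradicts the divisibility constraint — 3 is not a multiple of 2.
  • If y = 3: this contradicts the bound y ≥ 5.
Both branches are infeasible, so the system has no integer solution.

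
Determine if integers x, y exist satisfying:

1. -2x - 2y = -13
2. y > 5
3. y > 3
No

Even the single constraint (-2x - 2y = -13) is infeasible over the integers.

  - -2x - 2y = -13: every term on the left is divisible by 2, so the LHS ≡ 0 (mod 2), but the RHS -13 is not — no integer solution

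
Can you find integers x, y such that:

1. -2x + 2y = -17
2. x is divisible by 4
No

Even the single constraint (-2x + 2y = -17) is infeasible over the integers.

  - -2x + 2y = -17: every term on the left is divisible by 2, so the LHS ≡ 0 (mod 2), but the RHS -17 is not — no integer solution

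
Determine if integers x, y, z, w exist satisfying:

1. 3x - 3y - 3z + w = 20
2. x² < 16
Yes

Take x = 0, y = -6, z = 0, w = 2. Substituting into each constraint:
  (1) 3(0) - 3(-6) - 3(0) + 2 = 20 ✓
  (2) x² = (0)² = 0, and 0 < 16 ✓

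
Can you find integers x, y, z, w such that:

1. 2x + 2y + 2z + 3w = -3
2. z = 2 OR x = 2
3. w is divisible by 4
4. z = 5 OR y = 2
No

A contradictory subset is {2x + 2y + 2z + 3w = -3, w is divisible by 4}. No integer assignment can satisfy these jointly:

  - 2x + 2y + 2z + 3w = -3: is a linear equation tying the variables together
  - w is divisible by 4: restricts w to multiples of 4

Modular obstruction: writing w = 4w', every remaining term of the linear equation is divisible by 2, so the left side is ≡ 0 (mod 2); but the right side -3 ≡ 1 (mod 2). No integers can satisfy it.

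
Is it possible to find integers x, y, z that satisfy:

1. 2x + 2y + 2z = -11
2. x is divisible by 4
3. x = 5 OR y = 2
No

Even the single constraint (2x + 2y + 2z = -11) is infeasible over the integers.

  - 2x + 2y + 2z = -11: every term on the left is divisible by 2, so the LHS ≡ 0 (mod 2), but the RHS -11 is not — no integer solution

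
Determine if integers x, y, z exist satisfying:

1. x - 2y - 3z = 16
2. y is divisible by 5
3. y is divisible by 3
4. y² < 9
Yes

Take x = 1, y = 0, z = -5. Substituting into each constraint:
  (1) 1 - 2(0) - 3(-5) = 16 ✓
  (2) 0 = 5 × 0, remainder 0 ✓
  (3) 0 = 3 × 0, remainder 0 ✓
  (4) y² = (0)² = 0, and 0 < 9 ✓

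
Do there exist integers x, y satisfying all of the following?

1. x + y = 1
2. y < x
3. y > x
No

A contradictory subset is {y < x, y > x}. No integer assignment can satisfy these jointly:

  - y < x: bounds one variable relative to another variable
  - y > x: bounds one variable relative to another variable

Direct contradiction: x > y and y > x cannot both hold.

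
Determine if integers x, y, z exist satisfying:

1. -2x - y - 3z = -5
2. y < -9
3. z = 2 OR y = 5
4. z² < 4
No

A contradictory subset is {y < -9, z = 2 OR y = 5, z² < 4}. No integer assignment can satisfy these jointly:

  - y < -9: bounds one variable relative to a constant
  - z = 2 OR y = 5: forces a choice: either z = 2 or y = 5
  - z² < 4: restricts z to |z| ≤ 1

Split on the disjunction (z = 2 OR y = 5):
  • If z = 2: this contradicts z² < 4, which requires |z| ≤ 1.
  • If y = 5: this contradicts the bound y ≤ -10.
Both branches are infeasible, so the system has no integer solution.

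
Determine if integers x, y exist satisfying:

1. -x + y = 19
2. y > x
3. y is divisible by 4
Yes

Take x = -19, y = 0. Substituting into each constraint:
  (1) 19 + 0 = 19 ✓
  (2) 0 > -19 ✓
  (3) 0 = 4 × 0, remainder 0 ✓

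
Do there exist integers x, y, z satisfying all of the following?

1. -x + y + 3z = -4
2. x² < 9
Yes

Take x = 1, y = 0, z = -1. Substituting into each constraint:
  (1) (-1) + 0 + 3(-1) = -4 ✓
  (2) x² = (1)² = 1, and 1 < 9 ✓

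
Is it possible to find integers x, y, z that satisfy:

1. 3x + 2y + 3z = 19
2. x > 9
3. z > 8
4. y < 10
Yes

Take x = 10, y = -19, z = 9. Substituting into each constraint:
  (1) 3(10) + 2(-19) + 3(9) = 19 ✓
  (2) 10 > 9 ✓
  (3) 9 > 8 ✓
  (4) -19 < 10 ✓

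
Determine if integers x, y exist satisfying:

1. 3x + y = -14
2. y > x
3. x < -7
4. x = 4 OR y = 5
No

A contradictory subset is {3x + y = -14, x < -7, x = 4 OR y = 5}. No integer assignment can satisfy these jointly:

  - 3x + y = -14: is a linear equation tying the variables together
  - x < -7: bounds one variable relative to a constant
  - x = 4 OR y = 5: forces a choice: either x = 4 or y = 5

Split on the disjunction (x = 4 OR y = 5):
  • If x = 4: this contradicts the bound x ≤ -8.
  • If y = 5: with y = 5, every remaining term of the linear equation is divisible by 3, so the left side is ≡ 0 (mod 3); but the right side -19 ≡ 2 (mod 3). No integers can satisfy it.
Both branches are infeasible, so the system has no integer solution.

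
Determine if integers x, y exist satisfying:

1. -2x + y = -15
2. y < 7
Yes

Take x = 8, y = 1. Substituting into each constraint:
  (1) -2(8) + 1 = -15 ✓
  (2) 1 < 7 ✓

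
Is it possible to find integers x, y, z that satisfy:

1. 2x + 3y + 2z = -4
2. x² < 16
Yes

Take x = -2, y = 0, z = 0. Substituting into each constraint:
  (1) 2(-2) + 3(0) + 2(0) = -4 ✓
  (2) x² = (-2)² = 4, and 4 < 16 ✓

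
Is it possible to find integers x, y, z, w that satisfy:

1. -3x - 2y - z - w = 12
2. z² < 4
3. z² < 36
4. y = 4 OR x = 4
Yes

Take x = 4, y = 0, z = 0, w = -24. Substituting into each constraint:
  (1) -3(4) - 2(0) + 0 + 24 = 12 ✓
  (2) z² = (0)² = 0, and 0 < 4 ✓
  (3) z² = (0)² = 0, and 0 < 36 ✓
  (4) x = 4, target 4 ✓ (second branch holds)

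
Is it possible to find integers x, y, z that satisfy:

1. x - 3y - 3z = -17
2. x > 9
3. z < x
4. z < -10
Yes

Take x = 10, y = 20, z = -11. Substituting into each constraint:
  (1) 10 - 3(20) - 3(-11) = -17 ✓
  (2) 10 > 9 ✓
  (3) -11 < 10 ✓
  (4) -11 < -10 ✓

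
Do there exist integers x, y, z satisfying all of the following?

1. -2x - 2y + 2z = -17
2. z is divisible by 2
No

Even the single constraint (-2x - 2y + 2z = -17) is infeasible over the integers.

  - -2x - 2y + 2z = -17: every term on the left is divisible by 2, so the LHS ≡ 0 (mod 2), but the RHS -17 is not — no integer solution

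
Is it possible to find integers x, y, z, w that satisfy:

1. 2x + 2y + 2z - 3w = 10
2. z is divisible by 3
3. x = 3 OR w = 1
Yes

Take x = 3, y = 5, z = 0, w = 2. Substituting into each constraint:
  (1) 2(3) + 2(5) + 2(0) - 3(2) = 10 ✓
  (2) 0 = 3 × 0, remainder 0 ✓
  (3) x = 3, target 3 ✓ (first branch holds)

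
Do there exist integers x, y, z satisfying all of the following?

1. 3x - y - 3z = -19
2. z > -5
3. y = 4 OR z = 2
Yes

Take x = -5, y = 4, z = 0. Substituting into each constraint:
  (1) 3(-5) + (-4) - 3(0) = -19 ✓
  (2) 0 > -5 ✓
  (3) y = 4, target 4 ✓ (first branch holds)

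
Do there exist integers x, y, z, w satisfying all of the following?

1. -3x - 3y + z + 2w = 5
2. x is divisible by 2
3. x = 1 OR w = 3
Yes

Take x = 2, y = 0, z = 5, w = 3. Substituting into each constraint:
  (1) -3(2) - 3(0) + 5 + 2(3) = 5 ✓
  (2) 2 = 2 × 1, remainder 0 ✓
  (3) w = 3, target 3 ✓ (second branch holds)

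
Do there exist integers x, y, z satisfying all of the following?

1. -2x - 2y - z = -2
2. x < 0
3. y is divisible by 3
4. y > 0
Yes

Take x = -1, y = 3, z = -2. Substituting into each constraint:
  (1) -2(-1) - 2(3) + 2 = -2 ✓
  (2) -1 < 0 ✓
  (3) 3 = 3 × 1, remainder 0 ✓
  (4) 3 > 0 ✓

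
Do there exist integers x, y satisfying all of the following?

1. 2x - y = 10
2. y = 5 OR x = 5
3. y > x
No

The full constraint system is jointly infeasible over the integers. Each constraint and what it forces:

  - 2x - y = 10: is a linear equation tying the variables together
  - y = 5 OR x = 5: forces a choice: either y = 5 or x = 5
  - y > x: bounds one variable relative to another variable

Split on the disjunction (y = 5 OR x = 5):
  • If y = 5: with y = 5, every remaining term of the linear equation is divisible by 2, so the left side is ≡ 0 (mod 2); but the right side 15 ≡ 1 (mod 2). No integers can satisfy it.
  • If x = 5: the equation forces y = 0, giving (x, y) = (5, 0), which violates y > x.
Both branches are infeasible, so the system has no integer solution.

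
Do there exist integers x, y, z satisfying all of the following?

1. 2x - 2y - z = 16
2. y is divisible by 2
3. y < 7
Yes

Take x = 0, y = 0, z = -16. Substituting into each constraint:
  (1) 2(0) - 2(0) + 16 = 16 ✓
  (2) 0 = 2 × 0, remainder 0 ✓
  (3) 0 < 7 ✓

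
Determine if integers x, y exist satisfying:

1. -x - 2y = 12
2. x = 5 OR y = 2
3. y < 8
Yes

Take x = -16, y = 2. Substituting into each constraint:
  (1) 16 - 2(2) = 12 ✓
  (2) y = 2, target 2 ✓ (second branch holds)
  (3) 2 < 8 ✓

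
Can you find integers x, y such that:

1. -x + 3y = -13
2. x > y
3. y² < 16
Yes

Take x = 13, y = 0. Substituting into each constraint:
  (1) (-13) + 3(0) = -13 ✓
  (2) 13 > 0 ✓
  (3) y² = (0)² = 0, and 0 < 16 ✓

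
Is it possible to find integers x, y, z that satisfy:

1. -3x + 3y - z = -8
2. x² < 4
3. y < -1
Yes

Take x = 0, y = -2, z = 2. Substituting into each constraint:
  (1) -3(0) + 3(-2) + (-2) = -8 ✓
  (2) x² = (0)² = 0, and 0 < 4 ✓
  (3) -2 < -1 ✓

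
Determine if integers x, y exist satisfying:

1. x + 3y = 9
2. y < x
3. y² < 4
Yes

Take x = 9, y = 0. Substituting into each constraint:
  (1) 9 + 3(0) = 9 ✓
  (2) 0 < 9 ✓
  (3) y² = (0)² = 0, and 0 < 4 ✓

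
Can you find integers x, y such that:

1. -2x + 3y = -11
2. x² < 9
Yes

Take x = -2, y = -5. Substituting into each constraint:
  (1) -2(-2) + 3(-5) = -11 ✓
  (2) x² = (-2)² = 4, and 4 < 9 ✓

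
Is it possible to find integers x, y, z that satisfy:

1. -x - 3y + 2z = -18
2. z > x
Yes

Take x = 1, y = 7, z = 2. Substituting into each constraint:
  (1) (-1) - 3(7) + 2(2) = -18 ✓
  (2) 2 > 1 ✓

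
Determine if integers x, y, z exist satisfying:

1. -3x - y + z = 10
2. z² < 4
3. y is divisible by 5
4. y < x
Yes

Take x = -2, y = -5, z = -1. Substituting into each constraint:
  (1) -3(-2) + 5 + (-1) = 10 ✓
  (2) z² = (-1)² = 1, and 1 < 4 ✓
  (3) -5 = 5 × -1, remainder 0 ✓
  (4) -5 < -2 ✓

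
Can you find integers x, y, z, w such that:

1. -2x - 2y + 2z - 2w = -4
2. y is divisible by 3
Yes

Take x = 0, y = 0, z = 0, w = 2. Substituting into each constraint:
  (1) -2(0) - 2(0) + 2(0) - 2(2) = -4 ✓
  (2) 0 = 3 × 0, remainder 0 ✓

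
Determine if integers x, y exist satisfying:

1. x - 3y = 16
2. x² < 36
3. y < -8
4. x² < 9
No

A contradictory subset is {x - 3y = 16, y < -8, x² < 9}. No integer assignment can satisfy these jointly:

  - x - 3y = 16: is a linear equation tying the variables together
  - y < -8: bounds one variable relative to a constant
  - x² < 9: restricts x to |x| ≤ 2

Range argument: with x ∈ [-2, 2], y ∈ [−∞, -9], the left side of the equation is at least 25, but the right side is 16 < 25. No integer solution exists.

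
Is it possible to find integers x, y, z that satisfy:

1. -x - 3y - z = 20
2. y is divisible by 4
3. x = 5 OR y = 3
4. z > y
Yes

Take x = 5, y = -8, z = -1. Substituting into each constraint:
  (1) (-5) - 3(-8) + 1 = 20 ✓
  (2) -8 = 4 × -2, remainder 0 ✓
  (3) x = 5, target 5 ✓ (first branch holds)
  (4) -1 > -8 ✓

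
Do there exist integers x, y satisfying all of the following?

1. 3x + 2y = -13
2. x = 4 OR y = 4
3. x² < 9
No

The full constraint system is jointly infeasible over the integers. Each constraint and what it forces:

  - 3x + 2y = -13: is a linear equation tying the variables together
  - x = 4 OR y = 4: forces a choice: either x = 4 or y = 4
  - x² < 9: restricts x to |x| ≤ 2

Split on the disjunction (x = 4 OR y = 4):
  • If x = 4: this contradicts x² < 9, which requires |x| ≤ 2.
  • If y = 4: the equation forces x = -7, but x² < 9 requires |x| ≤ 2.
Both branches are infeasible, so the system has no integer solution.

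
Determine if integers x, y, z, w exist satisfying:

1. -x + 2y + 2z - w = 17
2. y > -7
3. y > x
Yes

Take x = 1, y = 2, z = 7, w = 0. Substituting into each constraint:
  (1) (-1) + 2(2) + 2(7) + 0 = 17 ✓
  (2) 2 > -7 ✓
  (3) 2 > 1 ✓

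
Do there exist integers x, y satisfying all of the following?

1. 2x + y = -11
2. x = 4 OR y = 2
Yes

Take x = 4, y = -19. Substituting into each constraint:
  (1) 2(4) + (-19) = -11 ✓
  (2) x = 4, target 4 ✓ (first branch holds)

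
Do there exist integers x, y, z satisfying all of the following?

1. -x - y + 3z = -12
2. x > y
Yes

Take x = 2, y = 1, z = -3. Substituting into each constraint:
  (1) (-2) + (-1) + 3(-3) = -12 ✓
  (2) 2 > 1 ✓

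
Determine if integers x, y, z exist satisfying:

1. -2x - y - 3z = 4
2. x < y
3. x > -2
Yes

Take x = -1, y = 1, z = -1. Substituting into each constraint:
  (1) -2(-1) + (-1) - 3(-1) = 4 ✓
  (2) -1 < 1 ✓
  (3) -1 > -2 ✓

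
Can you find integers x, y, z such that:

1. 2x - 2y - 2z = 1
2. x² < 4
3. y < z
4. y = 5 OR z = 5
No

Even the single constraint (2x - 2y - 2z = 1) is infeasible over the integers.

  - 2x - 2y - 2z = 1: every term on the left is divisible by 2, so the LHS ≡ 0 (mod 2), but the RHS 1 is not — no integer solution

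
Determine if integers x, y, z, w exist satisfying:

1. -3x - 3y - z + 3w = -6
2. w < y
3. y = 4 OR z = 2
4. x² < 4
Yes

Take x = 0, y = 4, z = 3, w = 3. Substituting into each constraint:
  (1) -3(0) - 3(4) + (-3) + 3(3) = -6 ✓
  (2) 3 < 4 ✓
  (3) y = 4, target 4 ✓ (first branch holds)
  (4) x² = (0)² = 0, and 0 < 4 ✓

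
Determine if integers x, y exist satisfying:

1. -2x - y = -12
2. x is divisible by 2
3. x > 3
Yes

Take x = 4, y = 4. Substituting into each constraint:
  (1) -2(4) + (-4) = -12 ✓
  (2) 4 = 2 × 2, remainder 0 ✓
  (3) 4 > 3 ✓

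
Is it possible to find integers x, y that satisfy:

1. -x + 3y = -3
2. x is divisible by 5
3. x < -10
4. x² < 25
No

A contradictory subset is {x < -10, x² < 25}. No integer assignment can satisfy these jointly:

  - x < -10: bounds one variable relative to a constant
  - x² < 25: restricts x to |x| ≤ 4

Direct contradiction: the bounds on x require x ≥ -4 and x ≤ -11 simultaneously, which is empty.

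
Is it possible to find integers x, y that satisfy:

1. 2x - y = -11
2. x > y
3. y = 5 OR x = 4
No

The full constraint system is jointly infeasible over the integers. Each constraint and what it forces:

  - 2x - y = -11: is a linear equation tying the variables together
  - x > y: bounds one variable relative to another variable
  - y = 5 OR x = 4: forces a choice: either y = 5 or x = 4

Split on the disjunction (y = 5 OR x = 4):
  • If y = 5: the equation forces x = -3, giving (y, x) = (5, -3), which violates x > y.
  • If x = 4: the equation forces y = 19, giving (x, y) = (4, 19), which violates x > y.
Both branches are infeasible, so the system has no integer solution.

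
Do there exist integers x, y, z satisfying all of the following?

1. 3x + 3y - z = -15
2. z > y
Yes

Take x = -6, y = 2, z = 3. Substituting into each constraint:
  (1) 3(-6) + 3(2) + (-3) = -15 ✓
  (2) 3 > 2 ✓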